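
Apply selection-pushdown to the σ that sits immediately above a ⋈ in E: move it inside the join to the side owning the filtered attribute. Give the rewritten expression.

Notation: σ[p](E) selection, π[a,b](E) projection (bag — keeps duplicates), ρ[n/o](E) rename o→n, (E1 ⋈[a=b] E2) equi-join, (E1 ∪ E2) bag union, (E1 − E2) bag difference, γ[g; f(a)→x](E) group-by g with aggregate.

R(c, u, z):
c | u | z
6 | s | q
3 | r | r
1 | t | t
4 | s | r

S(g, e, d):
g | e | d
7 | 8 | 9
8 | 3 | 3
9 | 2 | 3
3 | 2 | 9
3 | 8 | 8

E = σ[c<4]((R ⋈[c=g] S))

σ filters on c, owned by the left side.
E' = (σ[c<4](R) ⋈[c=g] S)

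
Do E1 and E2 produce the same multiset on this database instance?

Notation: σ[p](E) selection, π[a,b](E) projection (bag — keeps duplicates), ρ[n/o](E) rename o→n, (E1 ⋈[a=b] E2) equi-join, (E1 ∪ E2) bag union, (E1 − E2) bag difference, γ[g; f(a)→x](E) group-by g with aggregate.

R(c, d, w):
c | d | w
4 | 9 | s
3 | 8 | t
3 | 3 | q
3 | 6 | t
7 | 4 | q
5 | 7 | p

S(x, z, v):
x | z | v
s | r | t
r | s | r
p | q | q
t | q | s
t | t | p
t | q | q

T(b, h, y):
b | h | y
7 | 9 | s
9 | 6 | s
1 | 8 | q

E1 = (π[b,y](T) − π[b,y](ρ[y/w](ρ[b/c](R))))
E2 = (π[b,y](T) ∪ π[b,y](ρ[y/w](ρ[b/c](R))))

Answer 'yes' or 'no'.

E1 per-node cardinality:
  T → 3
  π[b,y](T) → 3
  R → 6
  ρ[b/c](R) → 6
  ρ[y/w](ρ[b/c](R)) → 6
  π[b,y](ρ[y/w](ρ[b/c](R))) → 6
  (π[b,y](T) − π[b,y](ρ[y/w](ρ[b/c](R)))) → 3
E2 per-node cardinality:
  T → 3
  π[b,y](T) → 3
  R → 6
  ρ[b/c](R) → 6
  ρ[y/w](ρ[b/c](R)) → 6
  π[b,y](ρ[y/w](ρ[b/c](R))) → 6
  (π[b,y](T) ∪ π[b,y](ρ[y/w](ρ[b/c](R)))) → 9

E1 result:
b | y
1 | q
7 | s
9 | s
E2 result:
b | y
1 | q
3 | q
3 | t
3 | t
4 | s
5 | p
7 | q
7 | s
9 | s
Witness: (4, 's') appears 0× in E1 but 1× in E2.

no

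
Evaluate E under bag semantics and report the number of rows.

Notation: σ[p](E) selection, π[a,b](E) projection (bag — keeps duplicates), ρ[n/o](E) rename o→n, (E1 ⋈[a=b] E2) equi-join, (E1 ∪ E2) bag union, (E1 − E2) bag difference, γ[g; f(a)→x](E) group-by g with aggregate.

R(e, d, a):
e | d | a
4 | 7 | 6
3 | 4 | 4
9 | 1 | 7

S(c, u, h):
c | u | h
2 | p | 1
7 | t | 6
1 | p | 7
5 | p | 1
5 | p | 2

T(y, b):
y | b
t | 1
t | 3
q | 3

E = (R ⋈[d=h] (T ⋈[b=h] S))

Row counts bottom-up:
  R → 3
  T → 3
  S → 5
  (T ⋈[b=h] S) → 2
  (R ⋈[d=h] (T ⋈[b=h] S)) → 2

|E| = 2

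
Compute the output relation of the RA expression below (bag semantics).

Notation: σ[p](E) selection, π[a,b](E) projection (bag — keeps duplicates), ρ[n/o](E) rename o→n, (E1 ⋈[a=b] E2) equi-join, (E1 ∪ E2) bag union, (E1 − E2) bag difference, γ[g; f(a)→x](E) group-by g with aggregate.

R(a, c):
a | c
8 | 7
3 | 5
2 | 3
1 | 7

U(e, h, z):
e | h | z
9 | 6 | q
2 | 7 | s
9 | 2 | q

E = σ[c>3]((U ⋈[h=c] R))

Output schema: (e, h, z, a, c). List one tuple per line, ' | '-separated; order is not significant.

Per-node cardinality:
  U → 3
  R → 4
  (U ⋈[h=c] R) → 2
  σ[c>3]((U ⋈[h=c] R)) → 2

== RESULT ==
e | h | z | a | c
2 | 7 | s | 1 | 7
2 | 7 | s | 8 | 7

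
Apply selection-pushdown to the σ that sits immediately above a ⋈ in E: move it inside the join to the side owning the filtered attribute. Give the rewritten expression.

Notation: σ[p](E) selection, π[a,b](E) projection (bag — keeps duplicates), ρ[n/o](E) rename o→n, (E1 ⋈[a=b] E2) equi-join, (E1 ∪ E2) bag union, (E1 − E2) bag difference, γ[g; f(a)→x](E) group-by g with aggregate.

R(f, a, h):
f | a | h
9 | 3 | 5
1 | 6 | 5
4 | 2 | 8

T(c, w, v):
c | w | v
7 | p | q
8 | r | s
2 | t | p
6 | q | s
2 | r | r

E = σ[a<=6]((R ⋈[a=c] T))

σ filters on a, owned by the left side.
E' = (σ[a<=6](R) ⋈[a=c] T)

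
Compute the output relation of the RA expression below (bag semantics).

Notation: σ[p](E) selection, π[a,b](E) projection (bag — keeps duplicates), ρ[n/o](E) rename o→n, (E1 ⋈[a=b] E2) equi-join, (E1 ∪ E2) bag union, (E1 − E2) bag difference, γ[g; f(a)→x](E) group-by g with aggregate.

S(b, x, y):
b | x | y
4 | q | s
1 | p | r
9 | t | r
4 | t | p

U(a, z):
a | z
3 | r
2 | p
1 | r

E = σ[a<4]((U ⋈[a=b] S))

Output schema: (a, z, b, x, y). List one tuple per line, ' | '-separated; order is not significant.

Row counts bottom-up:
  U → 3
  S → 4
  (U ⋈[a=b] S) → 1
  σ[a<4]((U ⋈[a=b] S)) → 1

== RESULT ==
a | z | b | x | y
1 | r | 1 | p | r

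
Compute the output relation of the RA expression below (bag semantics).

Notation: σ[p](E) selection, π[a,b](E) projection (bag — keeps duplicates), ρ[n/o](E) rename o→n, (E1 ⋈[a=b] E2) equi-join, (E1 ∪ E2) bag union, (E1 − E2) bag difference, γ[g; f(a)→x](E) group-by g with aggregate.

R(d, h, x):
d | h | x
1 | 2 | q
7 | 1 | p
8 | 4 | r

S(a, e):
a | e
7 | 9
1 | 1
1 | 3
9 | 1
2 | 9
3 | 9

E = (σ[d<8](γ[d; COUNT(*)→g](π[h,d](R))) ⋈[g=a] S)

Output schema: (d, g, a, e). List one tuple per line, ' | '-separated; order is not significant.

Row counts bottom-up:
  R → 3
  π[h,d](R) → 3
  γ[d; COUNT(*)→g](π[h,d](R)) → 3
  σ[d<8](γ[d; COUNT(*)→g](π[h,d](R))) → 2
  S → 6
  (σ[d<8](γ[d; COUNT(*)→g](π[h,d](R))) ⋈[g=a] S) → 4

== RESULT ==
d | g | a | e
1 | 1 | 1 | 1
1 | 1 | 1 | 3
7 | 1 | 1 | 1
7 | 1 | 1 | 3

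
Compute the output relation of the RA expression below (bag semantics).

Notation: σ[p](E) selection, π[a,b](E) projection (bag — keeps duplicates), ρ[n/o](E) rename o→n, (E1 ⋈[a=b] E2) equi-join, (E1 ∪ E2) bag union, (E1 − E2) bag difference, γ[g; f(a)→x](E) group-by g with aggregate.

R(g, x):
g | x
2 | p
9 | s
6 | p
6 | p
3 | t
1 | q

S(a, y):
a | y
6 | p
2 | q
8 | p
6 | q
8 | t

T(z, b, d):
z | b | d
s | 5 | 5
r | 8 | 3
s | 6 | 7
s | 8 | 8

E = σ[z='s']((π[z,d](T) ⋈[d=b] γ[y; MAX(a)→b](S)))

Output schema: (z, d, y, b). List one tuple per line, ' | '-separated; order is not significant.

Stepwise |·|:
  T → 4
  π[z,d](T) → 4
  S → 5
  γ[y; MAX(a)→b](S) → 3
  (π[z,d](T) ⋈[d=b] γ[y; MAX(a)→b](S)) → 2
  σ[z='s']((π[z,d](T) ⋈[d=b] γ[y; MAX(a)→b](S))) → 2

== RESULT ==
z | d | y | b
s | 8 | p | 8
s | 8 | t | 8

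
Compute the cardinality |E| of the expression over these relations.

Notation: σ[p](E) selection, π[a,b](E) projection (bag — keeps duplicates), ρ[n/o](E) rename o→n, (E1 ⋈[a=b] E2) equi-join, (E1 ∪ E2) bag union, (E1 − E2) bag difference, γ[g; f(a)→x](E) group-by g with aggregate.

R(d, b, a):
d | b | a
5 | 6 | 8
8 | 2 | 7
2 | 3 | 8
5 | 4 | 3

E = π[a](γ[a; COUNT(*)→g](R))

Row counts bottom-up:
  R → 4
  γ[a; COUNT(*)→g](R) → 3
  π[a](γ[a; COUNT(*)→g](R)) → 3

|E| = 3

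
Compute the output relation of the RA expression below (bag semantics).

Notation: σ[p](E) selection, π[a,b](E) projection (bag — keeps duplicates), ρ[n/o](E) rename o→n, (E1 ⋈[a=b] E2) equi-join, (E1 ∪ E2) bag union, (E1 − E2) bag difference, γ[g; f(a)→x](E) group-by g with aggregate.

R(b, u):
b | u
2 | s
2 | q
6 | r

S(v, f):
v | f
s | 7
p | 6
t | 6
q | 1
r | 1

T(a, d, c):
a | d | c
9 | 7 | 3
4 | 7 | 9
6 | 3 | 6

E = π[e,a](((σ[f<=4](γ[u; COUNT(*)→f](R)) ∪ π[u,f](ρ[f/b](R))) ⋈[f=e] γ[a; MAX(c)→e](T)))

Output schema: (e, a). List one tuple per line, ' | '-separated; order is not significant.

Row counts bottom-up:
  R → 3
  γ[u; COUNT(*)→f](R) → 3
  σ[f<=4](γ[u; COUNT(*)→f](R)) → 3
  R → 3
  ρ[f/b](R) → 3
  π[u,f](ρ[f/b](R)) → 3
  (σ[f<=4](γ[u; COUNT(*)→f](R)) ∪ π[u,f](ρ[f/b](R))) → 6
  T → 3
  γ[a; MAX(c)→e](T) → 3
  ((σ[f<=4](γ[u; COUNT(*)→f](R)) ∪ π[u,f](ρ[f/b](R))) ⋈[f=e] γ[a; MAX(c)→e](T)) → 1
  π[e,a](((σ[f<=4](γ[u; COUNT(*)→f](R)) ∪ π[u,f](ρ[f/b](R))) ⋈[f=e] γ[a; MAX(c)→e](T))) → 1

== RESULT ==
e | a
6 | 6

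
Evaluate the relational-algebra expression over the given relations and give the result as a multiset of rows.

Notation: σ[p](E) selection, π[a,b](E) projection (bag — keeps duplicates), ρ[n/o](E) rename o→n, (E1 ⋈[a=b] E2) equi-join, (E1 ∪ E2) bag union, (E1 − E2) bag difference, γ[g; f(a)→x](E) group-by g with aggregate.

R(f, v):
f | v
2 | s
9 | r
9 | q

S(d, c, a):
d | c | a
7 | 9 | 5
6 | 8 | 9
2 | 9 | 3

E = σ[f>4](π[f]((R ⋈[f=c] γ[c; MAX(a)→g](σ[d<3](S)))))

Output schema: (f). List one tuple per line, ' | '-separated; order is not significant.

Row counts bottom-up:
  R → 3
  S → 3
  σ[d<3](S) → 1
  γ[c; MAX(a)→g](σ[d<3](S)) → 1
  (R ⋈[f=c] γ[c; MAX(a)→g](σ[d<3](S))) → 2
  π[f]((R ⋈[f=c] γ[c; MAX(a)→g](σ[d<3](S)))) → 2
  σ[f>4](π[f]((R ⋈[f=c] γ[c; MAX(a)→g](σ[d<3](S))))) → 2

== RESULT ==
f
9
9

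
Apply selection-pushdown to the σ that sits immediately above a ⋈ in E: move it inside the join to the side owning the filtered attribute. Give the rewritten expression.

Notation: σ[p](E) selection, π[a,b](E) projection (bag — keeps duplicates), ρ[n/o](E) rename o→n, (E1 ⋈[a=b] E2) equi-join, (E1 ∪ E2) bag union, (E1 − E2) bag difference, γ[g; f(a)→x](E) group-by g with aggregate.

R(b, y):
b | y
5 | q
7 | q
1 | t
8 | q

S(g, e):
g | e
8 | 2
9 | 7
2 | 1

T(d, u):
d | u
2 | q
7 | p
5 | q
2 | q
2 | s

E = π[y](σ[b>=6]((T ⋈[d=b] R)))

σ filters on b, owned by the right side.
E' = π[y]((T ⋈[d=b] σ[b>=6](R)))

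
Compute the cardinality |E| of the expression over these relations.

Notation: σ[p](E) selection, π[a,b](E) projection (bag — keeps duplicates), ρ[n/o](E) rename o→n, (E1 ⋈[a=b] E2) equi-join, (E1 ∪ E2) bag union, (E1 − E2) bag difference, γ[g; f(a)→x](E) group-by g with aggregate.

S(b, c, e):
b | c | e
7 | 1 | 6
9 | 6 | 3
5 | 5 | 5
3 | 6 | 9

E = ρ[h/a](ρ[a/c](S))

Per-node cardinality:
  S → 4
  ρ[a/c](S) → 4
  ρ[h/a](ρ[a/c](S)) → 4

|E| = 4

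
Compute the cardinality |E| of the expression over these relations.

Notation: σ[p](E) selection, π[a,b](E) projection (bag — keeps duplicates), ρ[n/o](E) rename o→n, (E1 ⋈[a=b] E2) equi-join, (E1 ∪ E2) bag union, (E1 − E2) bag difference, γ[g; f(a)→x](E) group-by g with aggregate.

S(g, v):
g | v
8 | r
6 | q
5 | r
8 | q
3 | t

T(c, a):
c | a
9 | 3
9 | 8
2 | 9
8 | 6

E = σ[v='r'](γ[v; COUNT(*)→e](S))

Per-node cardinality:
  S → 5
  γ[v; COUNT(*)→e](S) → 3
  σ[v='r'](γ[v; COUNT(*)→e](S)) → 1

|E| = 1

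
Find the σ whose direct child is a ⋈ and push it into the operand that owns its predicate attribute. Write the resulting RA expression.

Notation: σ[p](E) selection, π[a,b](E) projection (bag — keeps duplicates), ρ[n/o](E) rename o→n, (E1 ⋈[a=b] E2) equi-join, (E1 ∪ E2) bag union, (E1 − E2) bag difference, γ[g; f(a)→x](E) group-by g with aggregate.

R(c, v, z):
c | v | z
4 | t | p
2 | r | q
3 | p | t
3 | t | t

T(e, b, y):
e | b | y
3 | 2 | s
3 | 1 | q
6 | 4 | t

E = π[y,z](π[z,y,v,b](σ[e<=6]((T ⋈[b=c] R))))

σ filters on e, owned by the left side.
E' = π[y,z](π[z,y,v,b]((σ[e<=6](T) ⋈[b=c] R)))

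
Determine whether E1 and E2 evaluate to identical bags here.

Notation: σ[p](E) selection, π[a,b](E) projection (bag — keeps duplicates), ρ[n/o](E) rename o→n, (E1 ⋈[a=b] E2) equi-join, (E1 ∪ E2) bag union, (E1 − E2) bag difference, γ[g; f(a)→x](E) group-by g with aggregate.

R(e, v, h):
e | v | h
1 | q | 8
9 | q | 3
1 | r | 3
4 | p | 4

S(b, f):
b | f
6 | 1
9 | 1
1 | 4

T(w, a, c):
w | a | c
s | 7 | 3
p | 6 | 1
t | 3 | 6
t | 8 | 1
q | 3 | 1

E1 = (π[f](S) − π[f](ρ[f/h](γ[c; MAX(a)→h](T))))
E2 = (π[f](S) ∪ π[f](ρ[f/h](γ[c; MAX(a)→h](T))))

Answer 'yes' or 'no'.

E1 row counts bottom-up:
  S → 3
  π[f](S) → 3
  T → 5
  γ[c; MAX(a)→h](T) → 3
  ρ[f/h](γ[c; MAX(a)→h](T)) → 3
  π[f](ρ[f/h](γ[c; MAX(a)→h](T))) → 3
  (π[f](S) − π[f](ρ[f/h](γ[c; MAX(a)→h](T)))) → 3
E2 row counts bottom-up:
  S → 3
  π[f](S) → 3
  T → 5
  γ[c; MAX(a)→h](T) → 3
  ρ[f/h](γ[c; MAX(a)→h](T)) → 3
  π[f](ρ[f/h](γ[c; MAX(a)→h](T))) → 3
  (π[f](S) ∪ π[f](ρ[f/h](γ[c; MAX(a)→h](T)))) → 6

E1 result:
f
1
1
4
E2 result:
f
1
1
3
4
7
8
Witness: (7,) appears 0× in E1 but 1× in E2.

no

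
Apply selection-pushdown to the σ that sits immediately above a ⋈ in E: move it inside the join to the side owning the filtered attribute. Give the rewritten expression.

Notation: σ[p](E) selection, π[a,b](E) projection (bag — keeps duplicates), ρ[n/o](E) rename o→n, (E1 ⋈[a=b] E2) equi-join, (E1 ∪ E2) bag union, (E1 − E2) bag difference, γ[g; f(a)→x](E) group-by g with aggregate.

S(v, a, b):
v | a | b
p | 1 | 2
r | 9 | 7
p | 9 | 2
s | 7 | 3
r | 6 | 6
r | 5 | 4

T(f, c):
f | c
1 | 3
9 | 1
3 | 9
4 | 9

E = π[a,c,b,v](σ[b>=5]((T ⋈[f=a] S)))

σ filters on b, owned by the right side.
E' = π[a,c,b,v]((T ⋈[f=a] σ[b>=5](S)))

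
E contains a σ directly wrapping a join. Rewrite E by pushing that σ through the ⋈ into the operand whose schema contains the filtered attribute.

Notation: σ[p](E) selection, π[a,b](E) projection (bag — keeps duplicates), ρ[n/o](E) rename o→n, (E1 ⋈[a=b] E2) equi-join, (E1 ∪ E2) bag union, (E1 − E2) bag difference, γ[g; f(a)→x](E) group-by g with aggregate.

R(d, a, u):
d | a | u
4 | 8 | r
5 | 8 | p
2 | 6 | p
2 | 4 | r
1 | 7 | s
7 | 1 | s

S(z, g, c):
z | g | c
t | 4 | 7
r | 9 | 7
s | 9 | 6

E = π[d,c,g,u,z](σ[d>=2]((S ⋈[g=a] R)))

σ filters on d, owned by the right side.
E' = π[d,c,g,u,z]((S ⋈[g=a] σ[d>=2](R)))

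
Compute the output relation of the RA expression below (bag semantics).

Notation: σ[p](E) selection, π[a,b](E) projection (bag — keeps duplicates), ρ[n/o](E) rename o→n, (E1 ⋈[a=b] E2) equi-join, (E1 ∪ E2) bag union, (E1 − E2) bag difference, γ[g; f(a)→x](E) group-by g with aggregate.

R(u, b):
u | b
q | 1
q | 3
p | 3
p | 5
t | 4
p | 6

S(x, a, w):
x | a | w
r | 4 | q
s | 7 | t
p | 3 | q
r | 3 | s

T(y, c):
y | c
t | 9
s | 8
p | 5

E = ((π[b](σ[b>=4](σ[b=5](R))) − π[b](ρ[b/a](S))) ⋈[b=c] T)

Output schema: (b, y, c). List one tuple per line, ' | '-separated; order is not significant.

Subexpression sizes:
  R → 6
  σ[b=5](R) → 1
  σ[b>=4](σ[b=5](R)) → 1
  π[b](σ[b>=4](σ[b=5](R))) → 1
  S → 4
  ρ[b/a](S) → 4
  π[b](ρ[b/a](S)) → 4
  (π[b](σ[b>=4](σ[b=5](R))) − π[b](ρ[b/a](S))) → 1
  T → 3
  ((π[b](σ[b>=4](σ[b=5](R))) − π[b](ρ[b/a](S))) ⋈[b=c] T) → 1

== RESULT ==
b | y | c
5 | p | 5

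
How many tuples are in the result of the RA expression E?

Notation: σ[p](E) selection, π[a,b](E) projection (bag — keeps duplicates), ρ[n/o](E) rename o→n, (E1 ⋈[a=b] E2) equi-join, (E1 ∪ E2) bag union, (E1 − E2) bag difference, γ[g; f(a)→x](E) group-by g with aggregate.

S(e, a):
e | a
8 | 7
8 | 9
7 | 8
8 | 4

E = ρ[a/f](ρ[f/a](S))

Per-node cardinality:
  S → 4
  ρ[f/a](S) → 4
  ρ[a/f](ρ[f/a](S)) → 4

|E| = 4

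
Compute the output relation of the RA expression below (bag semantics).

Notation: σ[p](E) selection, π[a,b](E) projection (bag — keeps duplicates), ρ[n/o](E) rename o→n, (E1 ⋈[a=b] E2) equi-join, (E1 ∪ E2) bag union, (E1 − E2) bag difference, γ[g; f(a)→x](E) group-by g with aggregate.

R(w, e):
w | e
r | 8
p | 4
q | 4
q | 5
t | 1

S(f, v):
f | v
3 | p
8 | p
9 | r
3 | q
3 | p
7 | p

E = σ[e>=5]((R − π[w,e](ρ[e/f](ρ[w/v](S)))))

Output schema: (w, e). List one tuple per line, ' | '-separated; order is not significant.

Per-node cardinality:
  R → 5
  S → 6
  ρ[w/v](S) → 6
  ρ[e/f](ρ[w/v](S)) → 6
  π[w,e](ρ[e/f](ρ[w/v](S))) → 6
  (R − π[w,e](ρ[e/f](ρ[w/v](S)))) → 5
  σ[e>=5]((R − π[w,e](ρ[e/f](ρ[w/v](S))))) → 2

== RESULT ==
w | e
q | 5
r | 8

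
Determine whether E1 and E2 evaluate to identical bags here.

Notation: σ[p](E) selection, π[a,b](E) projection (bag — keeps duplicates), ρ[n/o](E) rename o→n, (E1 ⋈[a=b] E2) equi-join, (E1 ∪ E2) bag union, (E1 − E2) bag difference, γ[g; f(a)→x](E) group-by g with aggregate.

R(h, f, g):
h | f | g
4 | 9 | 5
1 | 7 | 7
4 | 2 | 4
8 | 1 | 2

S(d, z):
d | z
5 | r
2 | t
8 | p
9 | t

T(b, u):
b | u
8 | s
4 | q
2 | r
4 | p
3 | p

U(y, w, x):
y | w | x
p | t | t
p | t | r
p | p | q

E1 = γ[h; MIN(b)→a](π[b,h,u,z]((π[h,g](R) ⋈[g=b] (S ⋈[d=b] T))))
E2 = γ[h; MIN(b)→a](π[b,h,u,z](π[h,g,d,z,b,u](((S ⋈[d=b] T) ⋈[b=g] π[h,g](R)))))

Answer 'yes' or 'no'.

E1 per-node cardinality:
  R → 4
  π[h,g](R) → 4
  S → 4
  T → 5
  (S ⋈[d=b] T) → 2
  (π[h,g](R) ⋈[g=b] (S ⋈[d=b] T)) → 1
  π[b,h,u,z]((π[h,g](R) ⋈[g=b] (S ⋈[d=b] T))) → 1
  γ[h; MIN(b)→a](π[b,h,u,z]((π[h,g](R) ⋈[g=b] (S ⋈[d=b] T)))) → 1
E2 per-node cardinality:
  S → 4
  T → 5
  (S ⋈[d=b] T) → 2
  R → 4
  π[h,g](R) → 4
  ((S ⋈[d=b] T) ⋈[b=g] π[h,g](R)) → 1
  π[h,g,d,z,b,u](((S ⋈[d=b] T) ⋈[b=g] π[h,g](R))) → 1
  π[b,h,u,z](π[h,g,d,z,b,u](((S ⋈[d=b] T) ⋈[b=g] π[h,g](R)))) → 1
  γ[h; MIN(b)→a](π[b,h,u,z](π[h,g,d,z,b,u](((S ⋈[d=b] T) ⋈[b=g] π[h,g](R))))) → 1

E1 and E2 produce the same multiset:
h | a
8 | 2

yes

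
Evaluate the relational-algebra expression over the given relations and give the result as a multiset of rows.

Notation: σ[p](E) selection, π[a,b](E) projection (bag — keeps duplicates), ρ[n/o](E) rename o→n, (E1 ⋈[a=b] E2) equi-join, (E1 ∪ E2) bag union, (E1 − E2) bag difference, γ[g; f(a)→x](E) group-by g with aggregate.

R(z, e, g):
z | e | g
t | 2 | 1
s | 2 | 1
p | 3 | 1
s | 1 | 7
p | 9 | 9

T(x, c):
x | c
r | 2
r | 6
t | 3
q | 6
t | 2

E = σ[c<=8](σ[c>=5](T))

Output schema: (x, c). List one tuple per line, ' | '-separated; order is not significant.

Per-node cardinality:
  T → 5
  σ[c>=5](T) → 2
  σ[c<=8](σ[c>=5](T)) → 2

== RESULT ==
x | c
q | 6
r | 6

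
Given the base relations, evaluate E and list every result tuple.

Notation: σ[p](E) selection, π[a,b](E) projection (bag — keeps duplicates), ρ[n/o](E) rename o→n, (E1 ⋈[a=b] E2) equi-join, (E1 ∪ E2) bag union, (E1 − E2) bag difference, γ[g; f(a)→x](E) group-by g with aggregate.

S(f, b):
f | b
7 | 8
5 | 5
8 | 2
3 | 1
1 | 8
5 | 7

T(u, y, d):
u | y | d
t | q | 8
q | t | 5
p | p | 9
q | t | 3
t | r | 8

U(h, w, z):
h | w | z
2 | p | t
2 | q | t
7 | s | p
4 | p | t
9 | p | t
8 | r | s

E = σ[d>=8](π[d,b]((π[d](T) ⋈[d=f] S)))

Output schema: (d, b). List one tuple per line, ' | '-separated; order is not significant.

Per-node cardinality:
  T → 5
  π[d](T) → 5
  S → 6
  (π[d](T) ⋈[d=f] S) → 5
  π[d,b]((π[d](T) ⋈[d=f] S)) → 5
  σ[d>=8](π[d,b]((π[d](T) ⋈[d=f] S))) → 2

== RESULT ==
d | b
8 | 2
8 | 2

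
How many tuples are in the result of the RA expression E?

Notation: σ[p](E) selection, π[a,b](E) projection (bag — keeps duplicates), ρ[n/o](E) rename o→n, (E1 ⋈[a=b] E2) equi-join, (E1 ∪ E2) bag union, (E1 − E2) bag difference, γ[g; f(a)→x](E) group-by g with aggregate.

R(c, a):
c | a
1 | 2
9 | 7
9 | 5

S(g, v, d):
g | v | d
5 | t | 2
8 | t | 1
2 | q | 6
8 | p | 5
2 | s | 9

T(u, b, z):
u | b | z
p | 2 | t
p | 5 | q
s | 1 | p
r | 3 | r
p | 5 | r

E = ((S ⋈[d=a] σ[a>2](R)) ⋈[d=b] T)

Row counts bottom-up:
  S → 5
  R → 3
  σ[a>2](R) → 2
  (S ⋈[d=a] σ[a>2](R)) → 1
  T → 5
  ((S ⋈[d=a] σ[a>2](R)) ⋈[d=b] T) → 2

|E| = 2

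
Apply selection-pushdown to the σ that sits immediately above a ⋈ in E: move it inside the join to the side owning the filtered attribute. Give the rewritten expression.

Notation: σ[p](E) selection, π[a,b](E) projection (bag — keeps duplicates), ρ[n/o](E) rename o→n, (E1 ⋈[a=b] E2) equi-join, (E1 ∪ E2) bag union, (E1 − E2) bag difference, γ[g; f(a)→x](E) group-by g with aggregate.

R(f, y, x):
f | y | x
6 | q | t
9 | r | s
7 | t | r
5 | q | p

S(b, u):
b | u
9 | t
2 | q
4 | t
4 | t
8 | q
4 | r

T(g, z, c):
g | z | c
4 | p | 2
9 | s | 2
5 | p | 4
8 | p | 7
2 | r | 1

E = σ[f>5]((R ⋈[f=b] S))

σ filters on f, owned by the left side.
E' = (σ[f>5](R) ⋈[f=b] S)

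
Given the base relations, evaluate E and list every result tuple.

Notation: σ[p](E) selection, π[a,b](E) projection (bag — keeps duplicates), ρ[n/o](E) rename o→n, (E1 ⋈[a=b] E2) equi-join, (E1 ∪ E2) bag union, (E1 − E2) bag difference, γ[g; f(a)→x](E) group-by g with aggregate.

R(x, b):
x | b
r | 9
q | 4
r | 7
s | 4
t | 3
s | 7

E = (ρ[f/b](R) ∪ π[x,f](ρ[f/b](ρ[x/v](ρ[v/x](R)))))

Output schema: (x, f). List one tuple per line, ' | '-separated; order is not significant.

Per-node cardinality:
  R → 6
  ρ[f/b](R) → 6
  R → 6
  ρ[v/x](R) → 6
  ρ[x/v](ρ[v/x](R)) → 6
  ρ[f/b](ρ[x/v](ρ[v/x](R))) → 6
  π[x,f](ρ[f/b](ρ[x/v](ρ[v/x](R)))) → 6
  (ρ[f/b](R) ∪ π[x,f](ρ[f/b](ρ[x/v](ρ[v/x](R))))) → 12

== RESULT ==
x | f
q | 4
q | 4
r | 7
r | 7
r | 9
r | 9
s | 4
s | 4
s | 7
s | 7
t | 3
t | 3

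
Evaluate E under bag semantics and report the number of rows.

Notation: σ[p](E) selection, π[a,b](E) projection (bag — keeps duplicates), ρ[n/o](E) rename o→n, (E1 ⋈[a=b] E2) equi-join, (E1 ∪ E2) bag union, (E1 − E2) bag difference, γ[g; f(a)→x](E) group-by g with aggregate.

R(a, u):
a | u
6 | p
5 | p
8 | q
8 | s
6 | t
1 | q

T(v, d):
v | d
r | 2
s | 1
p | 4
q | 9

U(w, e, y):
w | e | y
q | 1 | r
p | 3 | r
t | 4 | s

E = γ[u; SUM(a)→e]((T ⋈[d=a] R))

Per-node cardinality:
  T → 4
  R → 6
  (T ⋈[d=a] R) → 1
  γ[u; SUM(a)→e]((T ⋈[d=a] R)) → 1

|E| = 1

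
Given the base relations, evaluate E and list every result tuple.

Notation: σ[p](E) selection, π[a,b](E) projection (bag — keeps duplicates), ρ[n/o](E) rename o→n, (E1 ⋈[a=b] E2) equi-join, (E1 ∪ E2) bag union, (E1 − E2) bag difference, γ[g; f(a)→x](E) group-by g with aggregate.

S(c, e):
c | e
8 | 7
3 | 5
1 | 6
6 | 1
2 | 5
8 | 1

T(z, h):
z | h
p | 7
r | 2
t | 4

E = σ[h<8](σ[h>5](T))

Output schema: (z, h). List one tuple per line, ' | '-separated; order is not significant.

Subexpression sizes:
  T → 3
  σ[h>5](T) → 1
  σ[h<8](σ[h>5](T)) → 1

== RESULT ==
z | h
p | 7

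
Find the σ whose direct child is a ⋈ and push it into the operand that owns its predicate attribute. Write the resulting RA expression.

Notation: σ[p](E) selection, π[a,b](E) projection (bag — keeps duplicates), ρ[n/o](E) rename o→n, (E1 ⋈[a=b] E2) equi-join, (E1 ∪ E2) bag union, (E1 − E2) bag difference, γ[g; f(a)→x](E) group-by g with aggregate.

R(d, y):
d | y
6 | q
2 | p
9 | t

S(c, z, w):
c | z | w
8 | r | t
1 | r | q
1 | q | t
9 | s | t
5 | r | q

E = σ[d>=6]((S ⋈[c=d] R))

σ filters on d, owned by the right side.
E' = (S ⋈[c=d] σ[d>=6](R))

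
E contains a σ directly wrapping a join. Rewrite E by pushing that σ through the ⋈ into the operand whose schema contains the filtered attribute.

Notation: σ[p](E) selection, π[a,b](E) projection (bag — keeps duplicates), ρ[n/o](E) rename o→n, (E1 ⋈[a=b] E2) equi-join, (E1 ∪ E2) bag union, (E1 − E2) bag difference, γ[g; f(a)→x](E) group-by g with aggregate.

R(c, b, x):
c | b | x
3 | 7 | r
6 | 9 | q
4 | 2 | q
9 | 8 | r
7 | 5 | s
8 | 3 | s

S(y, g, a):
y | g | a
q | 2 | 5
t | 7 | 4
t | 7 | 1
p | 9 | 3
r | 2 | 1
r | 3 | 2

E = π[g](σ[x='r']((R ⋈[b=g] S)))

σ filters on x, owned by the left side.
E' = π[g]((σ[x='r'](R) ⋈[b=g] S))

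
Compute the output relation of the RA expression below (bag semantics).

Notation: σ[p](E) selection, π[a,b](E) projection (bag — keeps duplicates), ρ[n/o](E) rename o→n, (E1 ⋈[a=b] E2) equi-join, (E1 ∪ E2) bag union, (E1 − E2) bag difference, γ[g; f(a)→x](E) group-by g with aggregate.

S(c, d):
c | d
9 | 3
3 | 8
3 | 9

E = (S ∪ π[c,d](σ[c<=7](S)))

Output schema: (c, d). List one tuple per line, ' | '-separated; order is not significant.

Row counts bottom-up:
  S → 3
  S → 3
  σ[c<=7](S) → 2
  π[c,d](σ[c<=7](S)) → 2
  (S ∪ π[c,d](σ[c<=7](S))) → 5

== RESULT ==
c | d
3 | 8
3 | 8
3 | 9
3 | 9
9 | 3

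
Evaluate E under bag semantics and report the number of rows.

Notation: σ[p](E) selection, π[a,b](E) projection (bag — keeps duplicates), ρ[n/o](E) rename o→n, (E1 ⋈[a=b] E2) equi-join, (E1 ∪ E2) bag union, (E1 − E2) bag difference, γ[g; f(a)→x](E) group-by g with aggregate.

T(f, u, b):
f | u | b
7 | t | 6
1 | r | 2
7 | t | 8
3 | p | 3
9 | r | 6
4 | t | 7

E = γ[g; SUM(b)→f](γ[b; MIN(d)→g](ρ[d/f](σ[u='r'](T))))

Per-node cardinality:
  T → 6
  σ[u='r'](T) → 2
  ρ[d/f](σ[u='r'](T)) → 2
  γ[b; MIN(d)→g](ρ[d/f](σ[u='r'](T))) → 2
  γ[g; SUM(b)→f](γ[b; MIN(d)→g](ρ[d/f](σ[u='r'](T)))) → 2

|E| = 2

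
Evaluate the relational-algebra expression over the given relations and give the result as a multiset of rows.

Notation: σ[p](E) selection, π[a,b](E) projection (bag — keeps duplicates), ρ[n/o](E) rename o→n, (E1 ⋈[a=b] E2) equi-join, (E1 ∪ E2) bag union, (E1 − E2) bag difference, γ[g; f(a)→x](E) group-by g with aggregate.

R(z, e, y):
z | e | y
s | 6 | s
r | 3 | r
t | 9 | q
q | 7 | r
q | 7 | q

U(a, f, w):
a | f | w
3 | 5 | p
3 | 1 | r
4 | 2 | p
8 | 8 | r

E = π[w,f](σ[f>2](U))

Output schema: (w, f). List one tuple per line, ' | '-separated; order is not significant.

Per-node cardinality:
  U → 4
  σ[f>2](U) → 2
  π[w,f](σ[f>2](U)) → 2

== RESULT ==
w | f
p | 5
r | 8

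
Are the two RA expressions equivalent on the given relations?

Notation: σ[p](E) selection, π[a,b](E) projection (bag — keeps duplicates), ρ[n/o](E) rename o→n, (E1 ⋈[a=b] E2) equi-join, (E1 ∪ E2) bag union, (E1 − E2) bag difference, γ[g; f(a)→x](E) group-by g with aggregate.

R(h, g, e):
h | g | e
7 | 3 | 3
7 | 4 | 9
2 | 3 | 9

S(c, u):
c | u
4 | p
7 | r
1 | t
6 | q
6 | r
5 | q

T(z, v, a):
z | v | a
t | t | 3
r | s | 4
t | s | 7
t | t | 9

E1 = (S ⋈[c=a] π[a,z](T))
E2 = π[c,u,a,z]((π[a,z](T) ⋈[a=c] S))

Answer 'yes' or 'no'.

E1 row counts bottom-up:
  S → 6
  T → 4
  π[a,z](T) → 4
  (S ⋈[c=a] π[a,z](T)) → 2
E2 row counts bottom-up:
  T → 4
  π[a,z](T) → 4
  S → 6
  (π[a,z](T) ⋈[a=c] S) → 2
  π[c,u,a,z]((π[a,z](T) ⋈[a=c] S)) → 2

E1 and E2 produce the same multiset:
c | u | a | z
4 | p | 4 | r
7 | r | 7 | t

yes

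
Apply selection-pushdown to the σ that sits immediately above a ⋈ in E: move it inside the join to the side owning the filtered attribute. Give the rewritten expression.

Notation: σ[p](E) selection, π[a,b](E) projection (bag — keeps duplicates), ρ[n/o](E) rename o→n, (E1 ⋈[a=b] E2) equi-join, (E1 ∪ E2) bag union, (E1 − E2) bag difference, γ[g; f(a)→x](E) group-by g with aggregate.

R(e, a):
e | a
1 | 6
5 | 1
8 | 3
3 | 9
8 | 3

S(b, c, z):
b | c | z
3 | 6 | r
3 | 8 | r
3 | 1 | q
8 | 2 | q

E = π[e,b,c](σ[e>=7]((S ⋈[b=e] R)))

σ filters on e, owned by the right side.
E' = π[e,b,c]((S ⋈[b=e] σ[e>=7](R)))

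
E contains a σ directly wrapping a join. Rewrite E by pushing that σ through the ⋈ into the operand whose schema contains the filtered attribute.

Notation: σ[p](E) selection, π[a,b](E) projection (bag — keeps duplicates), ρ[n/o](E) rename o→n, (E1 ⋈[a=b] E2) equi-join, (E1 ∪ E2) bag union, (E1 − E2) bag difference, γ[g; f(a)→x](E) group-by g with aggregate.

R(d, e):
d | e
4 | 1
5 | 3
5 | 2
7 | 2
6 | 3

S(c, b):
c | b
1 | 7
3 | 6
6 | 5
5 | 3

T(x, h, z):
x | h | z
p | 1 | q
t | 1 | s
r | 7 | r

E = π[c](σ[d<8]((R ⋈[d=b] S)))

σ filters on d, owned by the left side.
E' = π[c]((σ[d<8](R) ⋈[d=b] S))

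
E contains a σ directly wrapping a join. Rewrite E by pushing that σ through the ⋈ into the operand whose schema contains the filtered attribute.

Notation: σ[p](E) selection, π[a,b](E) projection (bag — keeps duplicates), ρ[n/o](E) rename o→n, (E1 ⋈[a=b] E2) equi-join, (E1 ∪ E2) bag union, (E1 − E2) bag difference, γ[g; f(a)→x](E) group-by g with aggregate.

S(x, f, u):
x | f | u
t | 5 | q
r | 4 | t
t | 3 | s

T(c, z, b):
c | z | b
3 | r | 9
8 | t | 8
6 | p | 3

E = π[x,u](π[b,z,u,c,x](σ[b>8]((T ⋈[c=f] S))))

σ filters on b, owned by the left side.
E' = π[x,u](π[b,z,u,c,x]((σ[b>8](T) ⋈[c=f] S)))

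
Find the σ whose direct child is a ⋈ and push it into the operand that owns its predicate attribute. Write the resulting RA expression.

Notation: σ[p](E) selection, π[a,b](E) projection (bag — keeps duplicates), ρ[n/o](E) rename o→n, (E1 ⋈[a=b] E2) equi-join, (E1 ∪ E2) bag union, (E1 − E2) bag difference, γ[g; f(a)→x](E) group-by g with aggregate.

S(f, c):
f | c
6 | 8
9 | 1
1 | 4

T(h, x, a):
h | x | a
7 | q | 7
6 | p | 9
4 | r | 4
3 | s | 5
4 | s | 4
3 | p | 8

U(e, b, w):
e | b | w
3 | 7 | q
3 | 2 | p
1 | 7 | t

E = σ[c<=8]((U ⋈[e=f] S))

σ filters on c, owned by the right side.
E' = (U ⋈[e=f] σ[c<=8](S))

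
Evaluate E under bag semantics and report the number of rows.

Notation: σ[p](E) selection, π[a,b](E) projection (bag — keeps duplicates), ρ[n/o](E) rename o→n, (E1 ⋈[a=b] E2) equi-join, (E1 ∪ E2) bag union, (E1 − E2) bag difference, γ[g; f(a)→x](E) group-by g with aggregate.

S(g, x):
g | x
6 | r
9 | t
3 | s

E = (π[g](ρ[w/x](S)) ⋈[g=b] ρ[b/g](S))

Row counts bottom-up:
  S → 3
  ρ[w/x](S) → 3
  π[g](ρ[w/x](S)) → 3
  S → 3
  ρ[b/g](S) → 3
  (π[g](ρ[w/x](S)) ⋈[g=b] ρ[b/g](S)) → 3

|E| = 3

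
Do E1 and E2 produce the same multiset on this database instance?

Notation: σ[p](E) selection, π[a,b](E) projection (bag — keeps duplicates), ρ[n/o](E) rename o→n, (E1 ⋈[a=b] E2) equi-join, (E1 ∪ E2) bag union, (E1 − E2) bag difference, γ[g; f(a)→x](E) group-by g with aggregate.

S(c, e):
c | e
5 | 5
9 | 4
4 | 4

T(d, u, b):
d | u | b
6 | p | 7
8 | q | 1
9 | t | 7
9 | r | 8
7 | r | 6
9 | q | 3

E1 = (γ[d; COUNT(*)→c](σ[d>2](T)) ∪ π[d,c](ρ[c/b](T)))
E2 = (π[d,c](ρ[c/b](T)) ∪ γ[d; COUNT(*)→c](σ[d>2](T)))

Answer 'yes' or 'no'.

E1 per-node cardinality:
  T → 6
  σ[d>2](T) → 6
  γ[d; COUNT(*)→c](σ[d>2](T)) → 4
  T → 6
  ρ[c/b](T) → 6
  π[d,c](ρ[c/b](T)) → 6
  (γ[d; COUNT(*)→c](σ[d>2](T)) ∪ π[d,c](ρ[c/b](T))) → 10
E2 per-node cardinality:
  T → 6
  ρ[c/b](T) → 6
  π[d,c](ρ[c/b](T)) → 6
  T → 6
  σ[d>2](T) → 6
  γ[d; COUNT(*)→c](σ[d>2](T)) → 4
  (π[d,c](ρ[c/b](T)) ∪ γ[d; COUNT(*)→c](σ[d>2](T))) → 10

E1 and E2 produce the same multiset:
d | c
6 | 1
6 | 7
7 | 1
7 | 6
8 | 1
8 | 1
9 | 3
9 | 3
9 | 7
9 | 8

yes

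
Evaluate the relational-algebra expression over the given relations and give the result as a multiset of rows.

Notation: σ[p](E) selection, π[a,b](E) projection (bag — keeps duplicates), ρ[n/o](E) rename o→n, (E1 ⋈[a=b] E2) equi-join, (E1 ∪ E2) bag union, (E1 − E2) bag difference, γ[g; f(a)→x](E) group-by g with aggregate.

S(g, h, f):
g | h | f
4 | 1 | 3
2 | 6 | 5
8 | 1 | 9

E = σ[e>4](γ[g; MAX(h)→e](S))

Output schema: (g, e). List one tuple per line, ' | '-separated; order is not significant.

Stepwise |·|:
  S → 3
  γ[g; MAX(h)→e](S) → 3
  σ[e>4](γ[g; MAX(h)→e](S)) → 1

== RESULT ==
g | e
2 | 6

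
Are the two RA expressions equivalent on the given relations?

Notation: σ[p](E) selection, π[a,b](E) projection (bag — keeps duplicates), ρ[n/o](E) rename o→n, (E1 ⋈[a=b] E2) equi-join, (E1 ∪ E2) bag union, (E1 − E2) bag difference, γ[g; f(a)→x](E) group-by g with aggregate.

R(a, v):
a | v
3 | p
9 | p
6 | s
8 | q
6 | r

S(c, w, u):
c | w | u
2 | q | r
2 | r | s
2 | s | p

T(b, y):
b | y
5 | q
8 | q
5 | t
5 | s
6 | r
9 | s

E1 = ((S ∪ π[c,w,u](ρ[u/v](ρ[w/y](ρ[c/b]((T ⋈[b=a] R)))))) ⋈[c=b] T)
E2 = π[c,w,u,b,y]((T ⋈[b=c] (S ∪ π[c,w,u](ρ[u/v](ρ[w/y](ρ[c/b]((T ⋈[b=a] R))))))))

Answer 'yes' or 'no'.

E1 row counts bottom-up:
  S → 3
  T → 6
  R → 5
  (T ⋈[b=a] R) → 4
  ρ[c/b]((T ⋈[b=a] R)) → 4
  ρ[w/y](ρ[c/b]((T ⋈[b=a] R))) → 4
  ρ[u/v](ρ[w/y](ρ[c/b]((T ⋈[b=a] R)))) → 4
  π[c,w,u](ρ[u/v](ρ[w/y](ρ[c/b]((T ⋈[b=a] R))))) → 4
  (S ∪ π[c,w,u](ρ[u/v](ρ[w/y](ρ[c/b]((T ⋈[b=a] R)))))) → 7
  T → 6
  ((S ∪ π[c,w,u](ρ[u/v](ρ[w/y](ρ[c/b]((T ⋈[b=a] R)))))) ⋈[c=b] T) → 4
E2 row counts bottom-up:
  T → 6
  S → 3
  T → 6
  R → 5
  (T ⋈[b=a] R) → 4
  ρ[c/b]((T ⋈[b=a] R)) → 4
  ρ[w/y](ρ[c/b]((T ⋈[b=a] R))) → 4
  ρ[u/v](ρ[w/y](ρ[c/b]((T ⋈[b=a] R)))) → 4
  π[c,w,u](ρ[u/v](ρ[w/y](ρ[c/b]((T ⋈[b=a] R))))) → 4
  (S ∪ π[c,w,u](ρ[u/v](ρ[w/y](ρ[c/b]((T ⋈[b=a] R)))))) → 7
  (T ⋈[b=c] (S ∪ π[c,w,u](ρ[u/v](ρ[w/y](ρ[c/b]((T ⋈[b=a] R))))))) → 4
  π[c,w,u,b,y]((T ⋈[b=c] (S ∪ π[c,w,u](ρ[u/v](ρ[w/y](ρ[c/b]((T ⋈[b=a] R)))))))) → 4

E1 and E2 produce the same multiset:
c | w | u | b | y
6 | r | r | 6 | r
6 | r | s | 6 | r
8 | q | q | 8 | q
9 | s | p | 9 | s

yes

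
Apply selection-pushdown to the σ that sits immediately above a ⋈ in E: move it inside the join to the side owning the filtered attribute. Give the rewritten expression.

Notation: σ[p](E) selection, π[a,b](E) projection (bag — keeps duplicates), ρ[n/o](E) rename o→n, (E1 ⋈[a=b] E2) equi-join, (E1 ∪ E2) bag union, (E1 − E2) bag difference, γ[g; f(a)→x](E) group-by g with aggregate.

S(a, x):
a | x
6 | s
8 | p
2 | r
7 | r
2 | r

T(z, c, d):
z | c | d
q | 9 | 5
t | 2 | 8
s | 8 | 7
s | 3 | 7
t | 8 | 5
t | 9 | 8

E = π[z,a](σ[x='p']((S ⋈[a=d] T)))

σ filters on x, owned by the left side.
E' = π[z,a]((σ[x='p'](S) ⋈[a=d] T))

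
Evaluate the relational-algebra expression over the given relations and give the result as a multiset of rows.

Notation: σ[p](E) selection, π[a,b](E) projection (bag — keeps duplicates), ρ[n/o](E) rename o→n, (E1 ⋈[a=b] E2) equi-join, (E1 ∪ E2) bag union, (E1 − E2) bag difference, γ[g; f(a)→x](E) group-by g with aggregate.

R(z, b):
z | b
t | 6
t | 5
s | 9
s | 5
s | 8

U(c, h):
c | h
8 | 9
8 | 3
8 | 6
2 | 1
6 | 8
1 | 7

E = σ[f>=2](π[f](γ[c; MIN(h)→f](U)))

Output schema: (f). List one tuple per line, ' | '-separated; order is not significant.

Row counts bottom-up:
  U → 6
  γ[c; MIN(h)→f](U) → 4
  π[f](γ[c; MIN(h)→f](U)) → 4
  σ[f>=2](π[f](γ[c; MIN(h)→f](U))) → 3

== RESULT ==
f
3
7
8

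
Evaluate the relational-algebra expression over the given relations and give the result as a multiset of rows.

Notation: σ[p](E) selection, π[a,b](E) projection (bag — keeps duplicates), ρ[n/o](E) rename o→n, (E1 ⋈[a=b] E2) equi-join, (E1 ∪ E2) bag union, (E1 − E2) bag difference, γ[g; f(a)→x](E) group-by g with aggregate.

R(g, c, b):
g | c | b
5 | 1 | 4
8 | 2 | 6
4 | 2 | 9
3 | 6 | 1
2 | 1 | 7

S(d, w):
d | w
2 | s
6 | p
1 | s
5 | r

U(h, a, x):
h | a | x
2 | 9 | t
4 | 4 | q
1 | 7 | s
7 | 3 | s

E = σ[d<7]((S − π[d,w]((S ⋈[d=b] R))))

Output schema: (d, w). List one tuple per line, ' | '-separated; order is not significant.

Stepwise |·|:
  S → 4
  S → 4
  R → 5
  (S ⋈[d=b] R) → 2
  π[d,w]((S ⋈[d=b] R)) → 2
  (S − π[d,w]((S ⋈[d=b] R))) → 2
  σ[d<7]((S − π[d,w]((S ⋈[d=b] R)))) → 2

== RESULT ==
d | w
2 | s
5 | r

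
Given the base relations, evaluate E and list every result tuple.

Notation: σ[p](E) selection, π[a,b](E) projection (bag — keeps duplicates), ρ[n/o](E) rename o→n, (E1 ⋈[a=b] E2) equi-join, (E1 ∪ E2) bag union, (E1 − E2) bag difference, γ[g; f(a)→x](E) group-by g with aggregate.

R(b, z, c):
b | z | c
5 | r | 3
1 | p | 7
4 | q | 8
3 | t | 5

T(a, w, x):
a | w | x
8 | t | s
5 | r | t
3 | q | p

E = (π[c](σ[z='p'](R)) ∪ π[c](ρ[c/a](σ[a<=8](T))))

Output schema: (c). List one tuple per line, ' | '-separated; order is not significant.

Per-node cardinality:
  R → 4
  σ[z='p'](R) → 1
  π[c](σ[z='p'](R)) → 1
  T → 3
  σ[a<=8](T) → 3
  ρ[c/a](σ[a<=8](T)) → 3
  π[c](ρ[c/a](σ[a<=8](T))) → 3
  (π[c](σ[z='p'](R)) ∪ π[c](ρ[c/a](σ[a<=8](T)))) → 4

== RESULT ==
c
3
5
7
8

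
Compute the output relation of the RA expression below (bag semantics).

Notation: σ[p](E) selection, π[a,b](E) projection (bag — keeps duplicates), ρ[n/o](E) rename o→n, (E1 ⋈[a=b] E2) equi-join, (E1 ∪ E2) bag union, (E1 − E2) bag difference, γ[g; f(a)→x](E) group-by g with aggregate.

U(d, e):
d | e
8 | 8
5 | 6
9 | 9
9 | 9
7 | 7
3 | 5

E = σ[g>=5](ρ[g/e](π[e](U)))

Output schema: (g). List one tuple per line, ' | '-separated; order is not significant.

Subexpression sizes:
  U → 6
  π[e](U) → 6
  ρ[g/e](π[e](U)) → 6
  σ[g>=5](ρ[g/e](π[e](U))) → 6

== RESULT ==
g
5
6
7
8
9
9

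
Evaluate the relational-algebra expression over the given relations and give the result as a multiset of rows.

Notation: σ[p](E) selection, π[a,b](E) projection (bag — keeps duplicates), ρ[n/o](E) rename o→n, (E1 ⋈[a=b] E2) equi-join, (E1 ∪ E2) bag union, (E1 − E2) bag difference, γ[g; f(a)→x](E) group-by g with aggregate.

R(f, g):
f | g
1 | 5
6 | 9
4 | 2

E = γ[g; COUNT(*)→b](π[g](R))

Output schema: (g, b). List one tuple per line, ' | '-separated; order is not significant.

Stepwise |·|:
  R → 3
  π[g](R) → 3
  γ[g; COUNT(*)→b](π[g](R)) → 3

== RESULT ==
g | b
2 | 1
5 | 1
9 | 1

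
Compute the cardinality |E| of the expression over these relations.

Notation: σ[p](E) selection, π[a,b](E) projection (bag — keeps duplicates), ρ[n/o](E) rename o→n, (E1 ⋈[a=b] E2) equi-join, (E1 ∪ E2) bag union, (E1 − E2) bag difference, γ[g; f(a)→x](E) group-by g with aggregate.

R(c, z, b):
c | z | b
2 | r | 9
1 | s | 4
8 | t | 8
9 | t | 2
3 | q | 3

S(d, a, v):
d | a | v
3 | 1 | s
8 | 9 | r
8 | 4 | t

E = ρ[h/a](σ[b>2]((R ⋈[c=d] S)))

Row counts bottom-up:
  R → 5
  S → 3
  (R ⋈[c=d] S) → 3
  σ[b>2]((R ⋈[c=d] S)) → 3
  ρ[h/a](σ[b>2]((R ⋈[c=d] S))) → 3

|E| = 3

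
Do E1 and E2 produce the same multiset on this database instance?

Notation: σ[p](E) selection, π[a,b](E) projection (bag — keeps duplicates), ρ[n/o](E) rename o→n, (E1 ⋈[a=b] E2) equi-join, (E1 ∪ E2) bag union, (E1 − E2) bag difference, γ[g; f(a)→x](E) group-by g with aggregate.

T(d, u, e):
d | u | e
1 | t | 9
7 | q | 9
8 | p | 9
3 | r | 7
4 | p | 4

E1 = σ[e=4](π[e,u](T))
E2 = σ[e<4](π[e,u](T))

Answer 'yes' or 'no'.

E1 per-node cardinality:
  T → 5
  π[e,u](T) → 5
  σ[e=4](π[e,u](T)) → 1
E2 per-node cardinality:
  T → 5
  π[e,u](T) → 5
  σ[e<4](π[e,u](T)) → 0

E1 result:
e | u
4 | p
E2 result:
e | u
(0 rows)
Witness: (4, 'p') appears 1× in E1 but 0× in E2.

no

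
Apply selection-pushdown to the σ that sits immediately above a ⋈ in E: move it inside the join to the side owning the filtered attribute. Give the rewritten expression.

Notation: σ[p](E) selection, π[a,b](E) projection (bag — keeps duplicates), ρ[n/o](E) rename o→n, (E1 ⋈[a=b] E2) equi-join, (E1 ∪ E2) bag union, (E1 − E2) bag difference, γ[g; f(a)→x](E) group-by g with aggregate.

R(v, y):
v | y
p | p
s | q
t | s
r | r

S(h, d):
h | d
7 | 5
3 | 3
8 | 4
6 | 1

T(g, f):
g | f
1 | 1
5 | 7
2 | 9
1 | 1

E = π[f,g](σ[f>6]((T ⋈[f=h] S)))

σ filters on f, owned by the left side.
E' = π[f,g]((σ[f>6](T) ⋈[f=h] S))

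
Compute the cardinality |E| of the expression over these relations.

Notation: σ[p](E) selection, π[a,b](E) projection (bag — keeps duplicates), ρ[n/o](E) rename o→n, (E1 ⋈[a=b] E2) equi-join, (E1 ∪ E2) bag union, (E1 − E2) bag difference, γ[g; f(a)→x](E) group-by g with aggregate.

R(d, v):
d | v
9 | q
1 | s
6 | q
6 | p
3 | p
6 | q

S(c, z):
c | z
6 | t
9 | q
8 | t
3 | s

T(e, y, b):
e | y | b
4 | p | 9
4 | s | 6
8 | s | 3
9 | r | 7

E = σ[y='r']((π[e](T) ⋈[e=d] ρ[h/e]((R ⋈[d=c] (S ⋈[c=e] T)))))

Per-node cardinality:
  T → 4
  π[e](T) → 4
  R → 6
  S → 4
  T → 4
  (S ⋈[c=e] T) → 2
  (R ⋈[d=c] (S ⋈[c=e] T)) → 1
  ρ[h/e]((R ⋈[d=c] (S ⋈[c=e] T))) → 1
  (π[e](T) ⋈[e=d] ρ[h/e]((R ⋈[d=c] (S ⋈[c=e] T)))) → 1
  σ[y='r']((π[e](T) ⋈[e=d] ρ[h/e]((R ⋈[d=c] (S ⋈[c=e] T))))) → 1

|E| = 1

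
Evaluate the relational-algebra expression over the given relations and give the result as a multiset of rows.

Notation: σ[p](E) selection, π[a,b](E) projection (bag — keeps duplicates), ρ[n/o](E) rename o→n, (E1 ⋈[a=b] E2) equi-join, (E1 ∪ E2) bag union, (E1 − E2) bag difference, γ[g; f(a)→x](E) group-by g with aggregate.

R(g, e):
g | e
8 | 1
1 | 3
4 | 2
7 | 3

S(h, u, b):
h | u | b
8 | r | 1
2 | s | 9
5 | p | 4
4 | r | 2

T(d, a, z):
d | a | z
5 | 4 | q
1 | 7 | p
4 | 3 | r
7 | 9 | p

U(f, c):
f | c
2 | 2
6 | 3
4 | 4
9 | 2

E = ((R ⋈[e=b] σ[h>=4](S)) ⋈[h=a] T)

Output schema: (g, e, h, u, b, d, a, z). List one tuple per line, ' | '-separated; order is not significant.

Row counts bottom-up:
  R → 4
  S → 4
  σ[h>=4](S) → 3
  (R ⋈[e=b] σ[h>=4](S)) → 2
  T → 4
  ((R ⋈[e=b] σ[h>=4](S)) ⋈[h=a] T) → 1

== RESULT ==
g | e | h | u | b | d | a | z
4 | 2 | 4 | r | 2 | 5 | 4 | q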